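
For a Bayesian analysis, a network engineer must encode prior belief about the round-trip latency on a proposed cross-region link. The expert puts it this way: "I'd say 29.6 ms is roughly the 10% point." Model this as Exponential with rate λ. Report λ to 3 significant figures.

P(T < 29.6) = 1 − e^(−λ·29.6) = 0.1, so λ = −ln(1−0.1)/29.6 = −ln(0.9)/29.6 = 0.00356.

λ ≈ 0.00356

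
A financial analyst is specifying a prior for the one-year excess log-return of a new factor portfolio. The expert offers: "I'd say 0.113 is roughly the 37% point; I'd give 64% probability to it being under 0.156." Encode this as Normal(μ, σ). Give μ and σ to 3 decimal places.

The p-quantile of Normal(μ,σ) is μ + z_p·σ, with z_{0.37} = -0.3319 and z_{0.64} = 0.3585.
Eliminate σ: μ = (z₂·x₁ − z₁·x₂)/(z₂ − z₁) = (0.3585·0.113 − (-0.3319)·0.156)/0.6903 = 0.134.
Then σ = (x₂ − x₁)/(z₂ − z₁) = (0.156 − 0.113)/0.6903 = 0.062.

μ = 0.134, σ = 0.062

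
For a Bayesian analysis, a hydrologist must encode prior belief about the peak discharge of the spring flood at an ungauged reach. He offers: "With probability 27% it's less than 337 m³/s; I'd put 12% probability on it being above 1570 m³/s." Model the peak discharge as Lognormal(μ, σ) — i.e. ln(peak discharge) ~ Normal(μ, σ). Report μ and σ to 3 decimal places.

If T ~ Lognormal(μ,σ) then ln T ~ Normal(μ,σ), so the p-quantile of ln T is μ + z_p·σ.
ln(337) = 5.82 and ln(1570) = 7.359; z_{0.27} = -0.6128, z_{0.88} = 1.175.
σ = (7.359 − 5.82)/(1.175 − (-0.6128)) = 0.861.
μ = 5.82 − (-0.6128)·0.861 = 6.348.

μ ≈ 6.348, σ ≈ 0.861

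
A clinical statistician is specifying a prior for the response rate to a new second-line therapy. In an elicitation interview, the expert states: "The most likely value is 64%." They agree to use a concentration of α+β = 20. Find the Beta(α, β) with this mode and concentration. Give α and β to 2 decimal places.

For α,β > 1 the Beta mode is (α−1)/(α+β−2). With α+β = 20, the mode is (α−1)/18.
Set (α−1)/18 = 0.64 → α = 1 + 0.64·18 = 12.52.
β = 20 − α = 7.48.

α = 12.52, β = 7.48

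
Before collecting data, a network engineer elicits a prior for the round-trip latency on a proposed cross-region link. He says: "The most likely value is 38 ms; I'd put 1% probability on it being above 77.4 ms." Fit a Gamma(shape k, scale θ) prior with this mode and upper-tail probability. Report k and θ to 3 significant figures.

k ≈ 10.7, θ ≈ 3.93

Gamma(k,θ) with k>1 has mode (k−1)θ, so θ = 38/(k−1).
Need P(X < 77.4) = 0.99 with θ tied to k this way. Start at k = 2, θ = 38: P(X<77.4) ≈ 0.604.
Too low — raise k to concentrate. Iterating converges to k ≈ 10.7.
Then θ = 38/(10.7−1) ≈ 3.93.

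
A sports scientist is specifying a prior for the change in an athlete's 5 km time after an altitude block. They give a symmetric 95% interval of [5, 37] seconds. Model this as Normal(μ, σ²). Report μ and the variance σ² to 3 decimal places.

A symmetric 95% interval runs μ ± z·σ with z = 1.96.
Half-width = 16, so σ = 16/1.96 = 8.1634 and σ² = 66.641.
μ is the interval midpoint, 21.000.

μ = 21.000, σ² = 66.641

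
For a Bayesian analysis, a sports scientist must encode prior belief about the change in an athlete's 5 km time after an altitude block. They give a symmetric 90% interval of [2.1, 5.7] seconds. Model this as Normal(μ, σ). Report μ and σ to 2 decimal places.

A symmetric 90% interval runs μ ± z·σ with z = 1.645.
Half-width = 1.8, so σ = 1.8/1.645 = 1.09.
μ is the interval midpoint, 3.90.

μ = 3.90, σ = 1.09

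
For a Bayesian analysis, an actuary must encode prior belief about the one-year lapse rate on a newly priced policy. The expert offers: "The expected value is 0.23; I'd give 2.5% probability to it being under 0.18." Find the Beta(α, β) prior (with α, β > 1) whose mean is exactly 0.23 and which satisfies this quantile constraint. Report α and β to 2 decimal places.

With mean 0.23 fixed, write α = 0.23s, β = 0.77s where s = α+β.
Need P(θ < 0.18) = 0.025 under Beta(0.23s, 0.77s). Normal approximation: (q−m)/√(m(1−m)/s) ≈ z_{0.025} = -1.96, so s ≈ 0.23·0.77·(-1.96)²/(0.18−0.23)² = 272.1.
At s = 272.1: P(θ<0.18) ≈ 0.020. Adjusting to match 0.025 gives s ≈ 249.40.
So α = 0.23·249.40 ≈ 57.36, β = 0.77·249.40 ≈ 192.04.

α ≈ 57.36, β ≈ 192.04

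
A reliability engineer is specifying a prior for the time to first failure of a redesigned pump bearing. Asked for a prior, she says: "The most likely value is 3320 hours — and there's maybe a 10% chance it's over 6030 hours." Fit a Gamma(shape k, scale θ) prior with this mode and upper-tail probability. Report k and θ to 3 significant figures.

Gamma(k,θ) with k>1 has mode (k−1)θ, so θ = 3320/(k−1).
Need P(X < 6030) = 0.9 with θ tied to k this way. Start at k = 2, θ = 3320: P(X<6030) ≈ 0.542.
Too low — raise k to concentrate. Iterating converges to k ≈ 6.35.
Then θ = 3320/(6.35−1) ≈ 621.

k ≈ 6.35, θ ≈ 621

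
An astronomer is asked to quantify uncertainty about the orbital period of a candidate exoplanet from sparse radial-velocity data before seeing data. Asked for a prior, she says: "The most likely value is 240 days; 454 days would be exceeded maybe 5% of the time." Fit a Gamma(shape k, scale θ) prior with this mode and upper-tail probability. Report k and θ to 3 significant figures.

Gamma(k,θ) with k>1 has mode (k−1)θ, so θ = 240/(k−1).
Need P(X < 454) = 0.95 with θ tied to k this way. Start at k = 2, θ = 240: P(X<454) ≈ 0.564.
Too low — raise k to concentrate. Iterating converges to k ≈ 7.84.
Then θ = 240/(7.84−1) ≈ 35.1.

k ≈ 7.84, θ ≈ 35.1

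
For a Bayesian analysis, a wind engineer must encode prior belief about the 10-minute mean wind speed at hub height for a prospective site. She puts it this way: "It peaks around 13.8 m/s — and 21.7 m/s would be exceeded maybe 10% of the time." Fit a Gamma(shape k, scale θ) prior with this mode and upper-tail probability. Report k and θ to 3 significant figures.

k ≈ 10.1, θ ≈ 1.51

Gamma(k,θ) with k>1 has mode (k−1)θ, so θ = 13.8/(k−1).
Need P(X < 21.7) = 0.9 with θ tied to k this way. Start at k = 2, θ = 13.8: P(X<21.7) ≈ 0.466.
Too low — raise k to concentrate. Iterating converges to k ≈ 10.1.
Then θ = 13.8/(10.1−1) ≈ 1.51.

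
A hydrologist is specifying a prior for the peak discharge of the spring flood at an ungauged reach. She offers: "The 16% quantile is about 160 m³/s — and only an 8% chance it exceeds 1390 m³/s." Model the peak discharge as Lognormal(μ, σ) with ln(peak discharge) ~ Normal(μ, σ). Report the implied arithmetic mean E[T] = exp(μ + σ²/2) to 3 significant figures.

If T ~ Lognormal(μ,σ) then ln T ~ Normal(μ,σ), so the p-quantile of ln T is μ + z_p·σ.
ln(160) = 5.075 and ln(1390) = 7.237; z_{0.16} = -0.9945, z_{0.92} = 1.405.
σ = (7.237 − 5.075)/(1.405 − (-0.9945)) = 0.901.
μ = 5.075 − (-0.9945)·0.901 = 5.971.
E[T] = exp(μ + σ²/2) = exp(5.971 + 0.4059) = 588 m³/s.

E[T] ≈ 588 m³/s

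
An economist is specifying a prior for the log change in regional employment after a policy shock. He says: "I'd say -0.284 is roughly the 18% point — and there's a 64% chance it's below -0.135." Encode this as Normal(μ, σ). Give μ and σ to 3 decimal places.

The p-quantile of Normal(μ,σ) is μ + z_p·σ, with z_{0.18} = -0.9154 and z_{0.64} = 0.3585.
Eliminate σ: μ = (z₂·x₁ − z₁·x₂)/(z₂ − z₁) = (0.3585·-0.284 − (-0.9154)·-0.135)/1.274 = -0.177.
Then σ = (x₂ − x₁)/(z₂ − z₁) = (-0.135 − -0.284)/1.274 = 0.117.

μ = -0.177, σ = 0.117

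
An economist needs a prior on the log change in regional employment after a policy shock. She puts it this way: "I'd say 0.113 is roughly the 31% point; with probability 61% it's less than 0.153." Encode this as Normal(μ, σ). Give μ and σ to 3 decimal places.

μ = 0.139, σ = 0.052

For Normal(μ,σ), the p-quantile is μ + z_p·σ. Here z_{0.31} = -0.4959, z_{0.61} = 0.2793.
So 0.113 = μ − 0.4959σ and 0.153 = μ + 0.2793σ.
Subtracting: σ = (0.153 − 0.113)/(0.2793 − (-0.4959)) = 0.052.
Then μ = 0.113 − (-0.4959)·0.052 = 0.139.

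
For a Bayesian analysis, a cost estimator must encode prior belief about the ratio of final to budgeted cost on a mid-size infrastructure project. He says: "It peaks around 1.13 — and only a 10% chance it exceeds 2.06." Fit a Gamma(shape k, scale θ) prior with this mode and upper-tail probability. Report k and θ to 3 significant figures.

Gamma(k,θ) with k>1 has mode (k−1)θ, so θ = 1.13/(k−1).
Need P(X < 2.06) = 0.9 with θ tied to k this way. Start at k = 2, θ = 1.13: P(X<2.06) ≈ 0.544.
Too low — raise k to concentrate. Iterating converges to k ≈ 6.29.
Then θ = 1.13/(6.29−1) ≈ 0.214.

k ≈ 6.29, θ ≈ 0.214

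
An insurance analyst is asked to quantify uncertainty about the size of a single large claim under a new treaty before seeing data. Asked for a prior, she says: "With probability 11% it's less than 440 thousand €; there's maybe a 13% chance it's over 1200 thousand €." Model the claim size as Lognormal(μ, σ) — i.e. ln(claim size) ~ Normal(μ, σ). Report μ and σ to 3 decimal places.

If T ~ Lognormal(μ,σ) then ln T ~ Normal(μ,σ), so the p-quantile of ln T is μ + z_p·σ.
ln(440) = 6.087 and ln(1200) = 7.09; z_{0.11} = -1.227, z_{0.87} = 1.126.
σ = (7.09 − 6.087)/(1.126 − (-1.227)) = 0.426.
μ = 6.087 − (-1.227)·0.426 = 6.610.

μ ≈ 6.610, σ ≈ 0.426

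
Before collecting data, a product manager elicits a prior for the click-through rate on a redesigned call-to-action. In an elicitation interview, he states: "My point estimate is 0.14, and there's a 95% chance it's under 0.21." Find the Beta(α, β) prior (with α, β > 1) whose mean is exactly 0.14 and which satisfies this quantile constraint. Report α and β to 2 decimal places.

α ≈ 10.66, β ≈ 65.48

With mean 0.14 fixed, write α = 0.14s, β = 0.86s where s = α+β.
Need P(θ < 0.21) = 0.95 under Beta(0.14s, 0.86s). Normal approximation: (q−m)/√(m(1−m)/s) ≈ z_{0.95} = 1.64, so s ≈ 0.14·0.86·(1.64)²/(0.21−0.14)² = 66.5.
At s = 66.5: P(θ<0.21) ≈ 0.939. Adjusting to match 0.95 gives s ≈ 76.14.
So α = 0.14·76.14 ≈ 10.66, β = 0.86·76.14 ≈ 65.48.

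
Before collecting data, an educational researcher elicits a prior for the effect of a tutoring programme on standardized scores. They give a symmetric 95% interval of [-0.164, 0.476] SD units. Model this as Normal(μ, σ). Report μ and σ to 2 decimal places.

μ = 0.16, σ = 0.16

A symmetric 95% interval runs μ ± z·σ with z = 1.96.
Half-width = 0.32, so σ = 0.32/1.96 = 0.16.
μ is the interval midpoint, 0.16.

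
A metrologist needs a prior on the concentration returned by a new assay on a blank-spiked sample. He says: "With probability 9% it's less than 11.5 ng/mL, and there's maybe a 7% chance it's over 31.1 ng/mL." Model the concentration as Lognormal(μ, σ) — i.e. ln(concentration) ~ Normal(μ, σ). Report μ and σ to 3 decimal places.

If T ~ Lognormal(μ,σ) then ln T ~ Normal(μ,σ), so the p-quantile of ln T is μ + z_p·σ.
ln(11.5) = 2.442 and ln(31.1) = 3.437; z_{0.09} = -1.341, z_{0.93} = 1.476.
σ = (3.437 − 2.442)/(1.476 − (-1.341)) = 0.353.
μ = 2.442 − (-1.341)·0.353 = 2.916.

μ ≈ 2.916, σ ≈ 0.353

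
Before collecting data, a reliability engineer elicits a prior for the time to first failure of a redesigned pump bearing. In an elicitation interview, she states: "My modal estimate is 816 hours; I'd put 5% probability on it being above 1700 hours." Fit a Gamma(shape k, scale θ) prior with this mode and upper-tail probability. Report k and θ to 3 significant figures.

Gamma(k,θ) with k>1 has mode (k−1)θ, so θ = 816/(k−1).
Need P(X < 1700) = 0.95 with θ tied to k this way. Start at k = 2, θ = 816: P(X<1700) ≈ 0.616.
Too low — raise k to concentrate. Iterating converges to k ≈ 6.13.
Then θ = 816/(6.13−1) ≈ 159.

k ≈ 6.13, θ ≈ 159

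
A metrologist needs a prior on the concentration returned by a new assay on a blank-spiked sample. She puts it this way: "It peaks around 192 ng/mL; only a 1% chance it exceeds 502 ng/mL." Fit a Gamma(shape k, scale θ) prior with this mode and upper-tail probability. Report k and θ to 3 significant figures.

k ≈ 6.03, θ ≈ 38.2

Gamma(k,θ) with k>1 has mode (k−1)θ, so θ = 192/(k−1).
Need P(X < 502) = 0.99 with θ tied to k this way. Start at k = 2, θ = 192: P(X<502) ≈ 0.735.
Too low — raise k to concentrate. Iterating converges to k ≈ 6.03.
Then θ = 192/(6.03−1) ≈ 38.2.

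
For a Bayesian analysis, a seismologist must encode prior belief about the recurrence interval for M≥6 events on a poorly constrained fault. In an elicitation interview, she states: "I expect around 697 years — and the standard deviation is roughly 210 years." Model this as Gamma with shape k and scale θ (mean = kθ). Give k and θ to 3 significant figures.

For Gamma(k, scale θ): mean = kθ, variance = kθ², so CV = 1/√k.
CV = SD/mean = 210/697 = 0.3013, hence k = 1/CV² = 11.
Then θ = mean/k = 697/11 = 63.3.

k ≈ 11, θ ≈ 63.3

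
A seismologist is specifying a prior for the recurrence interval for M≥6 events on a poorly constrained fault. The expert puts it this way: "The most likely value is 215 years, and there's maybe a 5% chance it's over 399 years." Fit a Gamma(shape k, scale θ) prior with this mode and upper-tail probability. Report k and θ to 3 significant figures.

k ≈ 8.28, θ ≈ 29.5

Gamma(k,θ) with k>1 has mode (k−1)θ, so θ = 215/(k−1).
Need P(X < 399) = 0.95 with θ tied to k this way. Start at k = 2, θ = 215: P(X<399) ≈ 0.554.
Too low — raise k to concentrate. Iterating converges to k ≈ 8.28.
Then θ = 215/(8.28−1) ≈ 29.5.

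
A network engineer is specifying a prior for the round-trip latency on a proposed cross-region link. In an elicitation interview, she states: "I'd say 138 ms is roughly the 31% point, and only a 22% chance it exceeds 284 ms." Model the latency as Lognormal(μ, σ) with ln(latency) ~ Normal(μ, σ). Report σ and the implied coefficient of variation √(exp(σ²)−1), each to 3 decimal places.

σ ≈ 0.569, CV ≈ 0.619

If T ~ Lognormal(μ,σ) then ln T ~ Normal(μ,σ), so the p-quantile of ln T is μ + z_p·σ.
ln(138) = 4.927 and ln(284) = 5.649; z_{0.31} = -0.4959, z_{0.78} = 0.7722.
σ = (5.649 − 4.927)/(0.7722 − (-0.4959)) = 0.569.
μ = 4.927 − (-0.4959)·0.569 = 5.209.
CV = √(exp(σ²)−1) = √(exp(0.3239)−1) = 0.619.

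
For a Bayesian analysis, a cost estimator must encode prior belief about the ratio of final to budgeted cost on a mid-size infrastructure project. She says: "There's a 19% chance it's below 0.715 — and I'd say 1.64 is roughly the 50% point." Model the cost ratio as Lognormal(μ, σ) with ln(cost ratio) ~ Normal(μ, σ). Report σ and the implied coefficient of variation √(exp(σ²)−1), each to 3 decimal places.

σ ≈ 0.946, CV ≈ 1.202

If T ~ Lognormal(μ,σ) then ln T ~ Normal(μ,σ), so the p-quantile of ln T is μ + z_p·σ.
ln(0.715) = -0.3355 and ln(1.64) = 0.4947; z_{0.19} = -0.8779, z_{0.5} = 0.
σ = (0.4947 − -0.3355)/(0 − (-0.8779)) = 0.946.
μ = -0.3355 − (-0.8779)·0.946 = 0.495.
CV = √(exp(σ²)−1) = √(exp(0.8942)−1) = 1.202.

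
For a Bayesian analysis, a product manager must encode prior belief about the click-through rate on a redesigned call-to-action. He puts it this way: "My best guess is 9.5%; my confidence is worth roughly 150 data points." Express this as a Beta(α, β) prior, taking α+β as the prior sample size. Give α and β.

α = 14.25, β = 135.75

Under the effective-sample-size interpretation, Beta(α, β) has prior mean α/(α+β) and prior sample size α+β.
So α+β = 150 and α/(α+β) = 0.095, giving α = 0.095·150 = 14.25 and β = 150 − 14.25 = 135.75.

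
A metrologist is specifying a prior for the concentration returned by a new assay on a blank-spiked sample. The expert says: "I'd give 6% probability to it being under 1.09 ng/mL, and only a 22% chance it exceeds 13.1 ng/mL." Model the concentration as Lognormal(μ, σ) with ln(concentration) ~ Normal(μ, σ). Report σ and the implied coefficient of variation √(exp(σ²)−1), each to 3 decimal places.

σ ≈ 1.069, CV ≈ 1.460

If T ~ Lognormal(μ,σ) then ln T ~ Normal(μ,σ), so the p-quantile of ln T is μ + z_p·σ.
ln(1.09) = 0.08618 and ln(13.1) = 2.573; z_{0.06} = -1.555, z_{0.78} = 0.7722.
σ = (2.573 − 0.08618)/(0.7722 − (-1.555)) = 1.069.
μ = 0.08618 − (-1.555)·1.069 = 1.748.
CV = √(exp(σ²)−1) = √(exp(1.1418)−1) = 1.460.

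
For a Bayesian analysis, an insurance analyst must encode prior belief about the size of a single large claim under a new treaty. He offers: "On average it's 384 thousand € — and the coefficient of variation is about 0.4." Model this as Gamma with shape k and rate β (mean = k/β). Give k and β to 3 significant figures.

k ≈ 6.25, β ≈ 0.0163

For Gamma(k, rate β): mean = k/β, variance = k/β², so CV = 1/√k.
CV = 0.4, hence k = 1/CV² = 6.25.
Then β = k/mean = 6.25/384 = 0.0163.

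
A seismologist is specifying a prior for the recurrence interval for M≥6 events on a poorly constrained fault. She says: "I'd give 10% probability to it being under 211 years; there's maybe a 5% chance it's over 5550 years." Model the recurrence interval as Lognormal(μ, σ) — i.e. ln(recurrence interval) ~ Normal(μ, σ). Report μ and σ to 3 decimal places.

μ ≈ 6.784, σ ≈ 1.117

If T ~ Lognormal(μ,σ) then ln T ~ Normal(μ,σ), so the p-quantile of ln T is μ + z_p·σ.
ln(211) = 5.352 and ln(5550) = 8.622; z_{0.1} = -1.282, z_{0.95} = 1.645.
σ = (8.622 − 5.352)/(1.645 − (-1.282)) = 1.117.
μ = 5.352 − (-1.282)·1.117 = 6.784.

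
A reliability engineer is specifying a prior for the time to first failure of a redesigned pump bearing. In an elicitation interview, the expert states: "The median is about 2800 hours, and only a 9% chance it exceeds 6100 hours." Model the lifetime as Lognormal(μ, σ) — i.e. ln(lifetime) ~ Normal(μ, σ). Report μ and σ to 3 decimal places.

μ ≈ 7.937, σ ≈ 0.581

If T ~ Lognormal(μ,σ) then ln T ~ Normal(μ,σ), so the p-quantile of ln T is μ + z_p·σ.
ln(2800) = 7.937 and ln(6100) = 8.716; z_{0.5} = 0, z_{0.91} = 1.341.
σ = (8.716 − 7.937)/(1.341 − (0)) = 0.581.
μ = 7.937 − (0)·0.581 = 7.937.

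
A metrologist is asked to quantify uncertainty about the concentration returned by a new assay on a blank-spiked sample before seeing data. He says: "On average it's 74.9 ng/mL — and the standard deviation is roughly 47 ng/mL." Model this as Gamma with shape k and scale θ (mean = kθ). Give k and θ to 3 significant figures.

k ≈ 2.54, θ ≈ 29.5

For Gamma(k, scale θ): mean = kθ, variance = kθ², so CV = 1/√k.
CV = SD/mean = 47/74.9 = 0.6275, hence k = 1/CV² = 2.54.
Then θ = mean/k = 74.9/2.54 = 29.5.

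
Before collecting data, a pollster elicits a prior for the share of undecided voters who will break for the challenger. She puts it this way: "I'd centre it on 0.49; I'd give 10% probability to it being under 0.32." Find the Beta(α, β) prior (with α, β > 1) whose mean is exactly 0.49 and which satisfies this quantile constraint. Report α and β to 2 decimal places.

α ≈ 6.76, β ≈ 7.03

With mean 0.49 fixed, write α = 0.49s, β = 0.51s where s = α+β.
Need P(θ < 0.32) = 0.1 under Beta(0.49s, 0.51s). Normal approximation: (q−m)/√(m(1−m)/s) ≈ z_{0.1} = -1.28, so s ≈ 0.49·0.51·(-1.28)²/(0.32−0.49)² = 14.2.
At s = 14.2: P(θ<0.32) ≈ 0.097. Adjusting to match 0.1 gives s ≈ 13.79.
So α = 0.49·13.79 ≈ 6.76, β = 0.51·13.79 ≈ 7.03.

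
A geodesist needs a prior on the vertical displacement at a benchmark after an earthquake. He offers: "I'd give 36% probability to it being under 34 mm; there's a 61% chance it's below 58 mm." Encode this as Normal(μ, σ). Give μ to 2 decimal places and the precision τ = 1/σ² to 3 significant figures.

μ = 47.49, τ = 0.000706

The p-quantile of Normal(μ,σ) is μ + z_p·σ, with z_{0.36} = -0.3585 and z_{0.61} = 0.2793.
Eliminate σ: μ = (z₂·x₁ − z₁·x₂)/(z₂ − z₁) = (0.2793·34 − (-0.3585)·58)/0.6378 = 47.49.
Then σ = (x₂ − x₁)/(z₂ − z₁) = (58 − 34)/0.6378 = 37.63.
Precision τ = 1/σ² = 1/37.63² = 0.000706.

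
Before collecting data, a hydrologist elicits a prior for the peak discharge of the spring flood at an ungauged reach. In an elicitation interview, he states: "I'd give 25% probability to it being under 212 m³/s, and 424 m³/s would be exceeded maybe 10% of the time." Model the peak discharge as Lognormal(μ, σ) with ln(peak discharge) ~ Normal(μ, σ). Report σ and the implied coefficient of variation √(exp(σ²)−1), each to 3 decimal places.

σ ≈ 0.354, CV ≈ 0.366

If T ~ Lognormal(μ,σ) then ln T ~ Normal(μ,σ), so the p-quantile of ln T is μ + z_p·σ.
ln(212) = 5.357 and ln(424) = 6.05; z_{0.25} = -0.6745, z_{0.9} = 1.282.
σ = (6.05 − 5.357)/(1.282 − (-0.6745)) = 0.354.
μ = 5.357 − (-0.6745)·0.354 = 5.596.
CV = √(exp(σ²)−1) = √(exp(0.1256)−1) = 0.366.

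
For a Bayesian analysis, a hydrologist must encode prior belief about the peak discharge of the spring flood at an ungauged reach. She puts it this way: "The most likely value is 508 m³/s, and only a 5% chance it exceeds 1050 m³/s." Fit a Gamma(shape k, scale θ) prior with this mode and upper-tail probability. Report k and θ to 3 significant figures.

Gamma(k,θ) with k>1 has mode (k−1)θ, so θ = 508/(k−1).
Need P(X < 1050) = 0.95 with θ tied to k this way. Start at k = 2, θ = 508: P(X<1050) ≈ 0.612.
Too low — raise k to concentrate. Iterating converges to k ≈ 6.25.
Then θ = 508/(6.25−1) ≈ 96.8.

k ≈ 6.25, θ ≈ 96.8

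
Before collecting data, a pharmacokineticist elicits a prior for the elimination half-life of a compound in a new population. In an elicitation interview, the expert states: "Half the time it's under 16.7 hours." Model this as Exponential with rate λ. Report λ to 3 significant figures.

λ ≈ 0.0415

Exponential median = ln 2 / λ, so λ = ln 2 / 16.7 = 0.0415.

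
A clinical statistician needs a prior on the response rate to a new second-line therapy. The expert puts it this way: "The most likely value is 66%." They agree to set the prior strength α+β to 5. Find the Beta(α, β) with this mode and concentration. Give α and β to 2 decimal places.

α = 2.98, β = 2.02

For α,β > 1 the Beta mode is (α−1)/(α+β−2). With α+β = 5, the mode is (α−1)/3.
Set (α−1)/3 = 0.66 → α = 1 + 0.66·3 = 2.98.
β = 5 − α = 2.02.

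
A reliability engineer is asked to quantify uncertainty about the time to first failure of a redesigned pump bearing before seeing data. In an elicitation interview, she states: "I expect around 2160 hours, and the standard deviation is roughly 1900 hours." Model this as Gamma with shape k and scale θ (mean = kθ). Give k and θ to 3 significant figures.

For Gamma(k, scale θ): mean = kθ, variance = kθ², so CV = 1/√k.
CV = SD/mean = 1900/2160 = 0.8796, hence k = 1/CV² = 1.29.
Then θ = mean/k = 2160/1.29 = 1670.

k ≈ 1.29, θ ≈ 1670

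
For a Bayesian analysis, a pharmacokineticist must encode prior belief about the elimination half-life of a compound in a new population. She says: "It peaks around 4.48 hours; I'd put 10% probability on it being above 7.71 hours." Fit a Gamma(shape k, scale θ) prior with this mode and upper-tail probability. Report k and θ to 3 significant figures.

k ≈ 7.43, θ ≈ 0.697

Gamma(k,θ) with k>1 has mode (k−1)θ, so θ = 4.48/(k−1).
Need P(X < 7.71) = 0.9 with θ tied to k this way. Start at k = 2, θ = 4.48: P(X<7.71) ≈ 0.513.
Too low — raise k to concentrate. Iterating converges to k ≈ 7.43.
Then θ = 4.48/(7.43−1) ≈ 0.697.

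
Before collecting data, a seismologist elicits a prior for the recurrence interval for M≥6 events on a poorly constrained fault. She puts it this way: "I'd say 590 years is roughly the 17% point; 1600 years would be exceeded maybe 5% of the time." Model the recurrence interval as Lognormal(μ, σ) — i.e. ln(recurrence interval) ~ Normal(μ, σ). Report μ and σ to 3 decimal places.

μ ≈ 6.746, σ ≈ 0.384

If T ~ Lognormal(μ,σ) then ln T ~ Normal(μ,σ), so the p-quantile of ln T is μ + z_p·σ.
ln(590) = 6.38 and ln(1600) = 7.378; z_{0.17} = -0.9542, z_{0.95} = 1.645.
σ = (7.378 − 6.38)/(1.645 − (-0.9542)) = 0.384.
μ = 6.38 − (-0.9542)·0.384 = 6.746.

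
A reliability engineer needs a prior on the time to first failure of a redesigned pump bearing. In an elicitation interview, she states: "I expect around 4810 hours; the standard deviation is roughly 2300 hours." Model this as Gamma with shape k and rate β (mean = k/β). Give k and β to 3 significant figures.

For Gamma(k, rate β): mean = k/β, variance = k/β², so CV = 1/√k.
CV = SD/mean = 2300/4810 = 0.4782, hence k = 1/CV² = 4.37.
Then β = k/mean = 4.37/4810 = 0.000909.

k ≈ 4.37, β ≈ 0.000909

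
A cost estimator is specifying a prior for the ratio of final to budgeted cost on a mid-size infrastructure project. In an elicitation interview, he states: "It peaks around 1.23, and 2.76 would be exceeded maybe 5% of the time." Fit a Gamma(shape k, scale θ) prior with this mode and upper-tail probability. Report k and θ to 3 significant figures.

Gamma(k,θ) with k>1 has mode (k−1)θ, so θ = 1.23/(k−1).
Need P(X < 2.76) = 0.95 with θ tied to k this way. Start at k = 2, θ = 1.23: P(X<2.76) ≈ 0.656.
Too low — raise k to concentrate. Iterating converges to k ≈ 5.2.
Then θ = 1.23/(5.2−1) ≈ 0.293.

k ≈ 5.2, θ ≈ 0.293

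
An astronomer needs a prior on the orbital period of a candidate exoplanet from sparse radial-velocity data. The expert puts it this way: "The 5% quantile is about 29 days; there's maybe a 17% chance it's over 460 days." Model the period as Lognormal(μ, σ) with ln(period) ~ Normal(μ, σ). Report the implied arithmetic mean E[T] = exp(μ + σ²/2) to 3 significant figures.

E[T] ≈ 294 days

If T ~ Lognormal(μ,σ) then ln T ~ Normal(μ,σ), so the p-quantile of ln T is μ + z_p·σ.
ln(29) = 3.367 and ln(460) = 6.131; z_{0.05} = -1.645, z_{0.83} = 0.9542.
σ = (6.131 − 3.367)/(0.9542 − (-1.645)) = 1.063.
μ = 3.367 − (-1.645)·1.063 = 5.117.
E[T] = exp(μ + σ²/2) = exp(5.117 + 0.5655) = 294 days.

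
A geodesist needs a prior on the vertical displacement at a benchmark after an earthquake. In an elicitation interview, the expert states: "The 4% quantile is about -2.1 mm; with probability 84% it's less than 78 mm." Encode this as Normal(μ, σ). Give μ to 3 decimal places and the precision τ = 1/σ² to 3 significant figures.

μ = 48.983, τ = 0.00117

For Normal(μ,σ), the p-quantile is μ + z_p·σ. Here z_{0.04} = -1.751, z_{0.84} = 0.9945.
So -2.1 = μ − 1.751σ and 78 = μ + 0.9945σ.
Subtracting: σ = (78 − -2.1)/(0.9945 − (-1.751)) = 29.179.
Then μ = -2.1 − (-1.751)·29.179 = 48.983.
Precision τ = 1/σ² = 1/29.18² = 0.00117.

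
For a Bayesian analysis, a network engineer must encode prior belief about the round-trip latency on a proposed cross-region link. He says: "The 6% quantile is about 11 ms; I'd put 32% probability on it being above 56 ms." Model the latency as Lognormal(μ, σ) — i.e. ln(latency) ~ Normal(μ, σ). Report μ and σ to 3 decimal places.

If T ~ Lognormal(μ,σ) then ln T ~ Normal(μ,σ), so the p-quantile of ln T is μ + z_p·σ.
ln(11) = 2.398 and ln(56) = 4.025; z_{0.06} = -1.555, z_{0.68} = 0.4677.
σ = (4.025 − 2.398)/(0.4677 − (-1.555)) = 0.805.
μ = 2.398 − (-1.555)·0.805 = 3.649.

μ ≈ 3.649, σ ≈ 0.805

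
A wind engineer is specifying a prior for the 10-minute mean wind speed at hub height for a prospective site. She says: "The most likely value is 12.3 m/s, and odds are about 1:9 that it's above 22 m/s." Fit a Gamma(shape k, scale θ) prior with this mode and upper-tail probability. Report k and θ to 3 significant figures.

k ≈ 6.63, θ ≈ 2.19

Gamma(k,θ) with k>1 has mode (k−1)θ, so θ = 12.3/(k−1).
Need P(X < 22) = 0.9 with θ tied to k this way. Start at k = 2, θ = 12.3: P(X<22) ≈ 0.534.
Too low — raise k to concentrate. Iterating converges to k ≈ 6.63.
Then θ = 12.3/(6.63−1) ≈ 2.19.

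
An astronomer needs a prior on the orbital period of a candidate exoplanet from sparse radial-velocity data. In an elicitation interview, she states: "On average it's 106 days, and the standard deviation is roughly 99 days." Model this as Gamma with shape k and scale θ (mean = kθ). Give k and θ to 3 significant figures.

For Gamma(k, scale θ): mean = kθ, variance = kθ², so CV = 1/√k.
CV = SD/mean = 99/106 = 0.934, hence k = 1/CV² = 1.15.
Then θ = mean/k = 106/1.15 = 92.5.

k ≈ 1.15, θ ≈ 92.5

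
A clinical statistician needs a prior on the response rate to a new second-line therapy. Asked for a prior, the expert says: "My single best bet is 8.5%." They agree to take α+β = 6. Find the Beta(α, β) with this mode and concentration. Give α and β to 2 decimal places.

α = 1.34, β = 4.66

For α,β > 1 the Beta mode is (α−1)/(α+β−2). With α+β = 6, the mode is (α−1)/4.
Set (α−1)/4 = 0.085 → α = 1 + 0.085·4 = 1.34.
β = 6 − α = 4.66.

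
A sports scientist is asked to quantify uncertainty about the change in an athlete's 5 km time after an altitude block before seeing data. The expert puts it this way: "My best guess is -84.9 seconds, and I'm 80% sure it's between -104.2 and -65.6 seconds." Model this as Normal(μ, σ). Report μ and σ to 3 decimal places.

μ = -84.900, σ = 15.060

A symmetric 80% interval runs μ ± z·σ with z = 1.282.
Half-width = 19.3, so σ = 19.3/1.282 = 15.060.
μ is the stated best guess, -84.900.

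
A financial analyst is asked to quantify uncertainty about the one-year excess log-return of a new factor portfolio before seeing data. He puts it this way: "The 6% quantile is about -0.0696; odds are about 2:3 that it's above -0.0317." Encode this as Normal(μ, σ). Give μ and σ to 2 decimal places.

For Normal(μ,σ), the p-quantile is μ + z_p·σ. Here z_{0.06} = -1.555, z_{0.6} = 0.2533.
So -0.0696 = μ − 1.555σ and -0.0317 = μ + 0.2533σ.
Subtracting: σ = (-0.0317 − -0.0696)/(0.2533 − (-1.555)) = 0.02.
Then μ = -0.0696 − (-1.555)·0.02 = -0.04.

μ = -0.04, σ = 0.02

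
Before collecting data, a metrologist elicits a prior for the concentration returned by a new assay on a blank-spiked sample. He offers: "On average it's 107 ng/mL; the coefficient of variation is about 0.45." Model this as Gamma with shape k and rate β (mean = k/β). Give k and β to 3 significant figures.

For Gamma(k, rate β): mean = k/β, variance = k/β², so CV = 1/√k.
CV = 0.45, hence k = 1/CV² = 4.94.
Then β = k/mean = 4.94/107 = 0.0462.

k ≈ 4.94, β ≈ 0.0462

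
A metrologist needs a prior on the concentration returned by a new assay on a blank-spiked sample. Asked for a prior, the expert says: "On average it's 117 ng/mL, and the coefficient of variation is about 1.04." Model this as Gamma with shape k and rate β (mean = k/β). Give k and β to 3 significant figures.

For Gamma(k, rate β): mean = k/β, variance = k/β², so CV = 1/√k.
CV = 1.04, hence k = 1/CV² = 0.925.
Then β = k/mean = 0.925/117 = 0.0079.

k ≈ 0.925, β ≈ 0.0079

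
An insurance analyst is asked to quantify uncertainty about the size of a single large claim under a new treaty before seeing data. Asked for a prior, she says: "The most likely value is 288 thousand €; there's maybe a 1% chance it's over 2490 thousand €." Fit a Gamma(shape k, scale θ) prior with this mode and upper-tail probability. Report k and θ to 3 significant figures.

k ≈ 1.7, θ ≈ 410

Gamma(k,θ) with k>1 has mode (k−1)θ, so θ = 288/(k−1).
Need P(X < 2490) = 0.99 with θ tied to k this way. Start at k = 2, θ = 288: P(X<2490) ≈ 0.998.
Too high — lower k to spread out. Iterating converges to k ≈ 1.7.
Then θ = 288/(1.7−1) ≈ 410.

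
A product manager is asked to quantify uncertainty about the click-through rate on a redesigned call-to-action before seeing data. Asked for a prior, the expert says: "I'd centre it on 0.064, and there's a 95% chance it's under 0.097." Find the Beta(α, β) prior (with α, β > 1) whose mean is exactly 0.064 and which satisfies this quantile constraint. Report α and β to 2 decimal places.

α ≈ 11.15, β ≈ 163.12

With mean 0.064 fixed, write α = 0.064s, β = 0.936s where s = α+β.
Need P(θ < 0.097) = 0.95 under Beta(0.064s, 0.936s). Normal approximation: (q−m)/√(m(1−m)/s) ≈ z_{0.95} = 1.64, so s ≈ 0.064·0.936·(1.64)²/(0.097−0.064)² = 148.8.
At s = 148.8: P(θ<0.097) ≈ 0.937. Adjusting to match 0.95 gives s ≈ 174.28.
So α = 0.064·174.28 ≈ 11.15, β = 0.936·174.28 ≈ 163.12.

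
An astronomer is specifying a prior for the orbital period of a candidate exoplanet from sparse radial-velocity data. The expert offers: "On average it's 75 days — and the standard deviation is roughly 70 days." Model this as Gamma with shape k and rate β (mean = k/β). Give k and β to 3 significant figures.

k ≈ 1.15, β ≈ 0.0153

For Gamma(k, rate β): mean = k/β, variance = k/β², so CV = 1/√k.
CV = SD/mean = 70/75 = 0.9333, hence k = 1/CV² = 1.15.
Then β = k/mean = 1.15/75 = 0.0153.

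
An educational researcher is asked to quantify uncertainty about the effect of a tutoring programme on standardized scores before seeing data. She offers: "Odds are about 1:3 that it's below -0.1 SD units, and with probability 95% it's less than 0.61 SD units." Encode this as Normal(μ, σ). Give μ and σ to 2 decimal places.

The p-quantile of Normal(μ,σ) is μ + z_p·σ, with z_{0.25} = -0.6745 and z_{0.95} = 1.645.
Eliminate σ: μ = (z₂·x₁ − z₁·x₂)/(z₂ − z₁) = (1.645·-0.1 − (-0.6745)·0.61)/2.319 = 0.11.
Then σ = (x₂ − x₁)/(z₂ − z₁) = (0.61 − -0.1)/2.319 = 0.31.

μ = 0.11, σ = 0.31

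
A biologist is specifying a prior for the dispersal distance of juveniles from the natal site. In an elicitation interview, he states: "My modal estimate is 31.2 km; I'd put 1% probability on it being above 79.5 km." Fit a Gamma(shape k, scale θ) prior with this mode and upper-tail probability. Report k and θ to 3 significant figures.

Gamma(k,θ) with k>1 has mode (k−1)θ, so θ = 31.2/(k−1).
Need P(X < 79.5) = 0.99 with θ tied to k this way. Start at k = 2, θ = 31.2: P(X<79.5) ≈ 0.722.
Too low — raise k to concentrate. Iterating converges to k ≈ 6.34.
Then θ = 31.2/(6.34−1) ≈ 5.84.

k ≈ 6.34, θ ≈ 5.84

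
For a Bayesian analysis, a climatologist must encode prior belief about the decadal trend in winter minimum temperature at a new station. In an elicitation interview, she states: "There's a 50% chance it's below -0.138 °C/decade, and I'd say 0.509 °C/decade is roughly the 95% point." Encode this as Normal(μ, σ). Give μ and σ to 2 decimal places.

The p-quantile of Normal(μ,σ) is μ + z_p·σ, with z_{0.5} = 0 and z_{0.95} = 1.645.
Eliminate σ: μ = (z₂·x₁ − z₁·x₂)/(z₂ − z₁) = (1.645·-0.138 − (0)·0.509)/1.645 = -0.14.
Then σ = (x₂ − x₁)/(z₂ − z₁) = (0.509 − -0.138)/1.645 = 0.39.

μ = -0.14, σ = 0.39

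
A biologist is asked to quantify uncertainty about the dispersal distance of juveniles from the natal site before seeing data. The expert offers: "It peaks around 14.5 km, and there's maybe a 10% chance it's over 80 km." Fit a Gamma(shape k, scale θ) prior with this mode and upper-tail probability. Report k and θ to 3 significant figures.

k ≈ 1.59, θ ≈ 24.5

Gamma(k,θ) with k>1 has mode (k−1)θ, so θ = 14.5/(k−1).
Need P(X < 80) = 0.9 with θ tied to k this way. Start at k = 2, θ = 14.5: P(X<80) ≈ 0.974.
Too high — lower k to spread out. Iterating converges to k ≈ 1.59.
Then θ = 14.5/(1.59−1) ≈ 24.5.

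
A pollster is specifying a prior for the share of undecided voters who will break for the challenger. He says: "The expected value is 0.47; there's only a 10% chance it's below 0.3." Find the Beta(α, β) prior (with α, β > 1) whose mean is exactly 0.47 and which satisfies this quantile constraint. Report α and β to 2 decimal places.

α ≈ 6.40, β ≈ 7.22

With mean 0.47 fixed, write α = 0.47s, β = 0.53s where s = α+β.
Need P(θ < 0.3) = 0.1 under Beta(0.47s, 0.53s). Normal approximation: (q−m)/√(m(1−m)/s) ≈ z_{0.1} = -1.28, so s ≈ 0.47·0.53·(-1.28)²/(0.3−0.47)² = 14.2.
At s = 14.2: P(θ<0.3) ≈ 0.096. Adjusting to match 0.1 gives s ≈ 13.63.
So α = 0.47·13.63 ≈ 6.40, β = 0.53·13.63 ≈ 7.22.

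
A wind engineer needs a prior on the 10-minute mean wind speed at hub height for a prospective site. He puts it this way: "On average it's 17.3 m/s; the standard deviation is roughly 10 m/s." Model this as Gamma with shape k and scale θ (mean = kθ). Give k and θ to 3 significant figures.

For Gamma(k, scale θ): mean = kθ, variance = kθ², so CV = 1/√k.
CV = SD/mean = 10/17.3 = 0.578, hence k = 1/CV² = 2.99.
Then θ = mean/k = 17.3/2.99 = 5.78.

k ≈ 2.99, θ ≈ 5.78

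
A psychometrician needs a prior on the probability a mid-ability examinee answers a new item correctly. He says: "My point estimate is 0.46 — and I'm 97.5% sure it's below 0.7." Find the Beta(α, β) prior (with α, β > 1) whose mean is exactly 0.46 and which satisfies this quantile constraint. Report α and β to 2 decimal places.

α ≈ 7.23, β ≈ 8.49

With mean 0.46 fixed, write α = 0.46s, β = 0.54s where s = α+β.
Need P(θ < 0.7) = 0.975 under Beta(0.46s, 0.54s). Normal approximation: (q−m)/√(m(1−m)/s) ≈ z_{0.975} = 1.96, so s ≈ 0.46·0.54·(1.96)²/(0.7−0.46)² = 16.6.
At s = 16.6: P(θ<0.7) ≈ 0.978. Adjusting to match 0.975 gives s ≈ 15.73.
So α = 0.46·15.73 ≈ 7.23, β = 0.54·15.73 ≈ 8.49.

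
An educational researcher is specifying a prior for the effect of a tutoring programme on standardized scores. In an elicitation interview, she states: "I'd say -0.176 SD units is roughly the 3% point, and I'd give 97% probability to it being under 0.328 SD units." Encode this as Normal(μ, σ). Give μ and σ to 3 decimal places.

μ = 0.076, σ = 0.134

The p-quantile of Normal(μ,σ) is μ + z_p·σ, with z_{0.03} = -1.881 and z_{0.97} = 1.881.
Eliminate σ: μ = (z₂·x₁ − z₁·x₂)/(z₂ − z₁) = (1.881·-0.176 − (-1.881)·0.328)/3.762 = 0.076.
Then σ = (x₂ − x₁)/(z₂ − z₁) = (0.328 − -0.176)/3.762 = 0.134.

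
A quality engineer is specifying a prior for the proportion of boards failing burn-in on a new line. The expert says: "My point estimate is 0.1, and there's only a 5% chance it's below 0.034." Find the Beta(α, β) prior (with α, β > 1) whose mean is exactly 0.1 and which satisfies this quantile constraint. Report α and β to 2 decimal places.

α ≈ 3.71, β ≈ 33.42

With mean 0.1 fixed, write α = 0.1s, β = 0.9s where s = α+β.
Need P(θ < 0.034) = 0.05 under Beta(0.1s, 0.9s). Normal approximation: (q−m)/√(m(1−m)/s) ≈ z_{0.05} = -1.64, so s ≈ 0.1·0.9·(-1.64)²/(0.034−0.1)² = 55.9.
At s = 55.9: P(θ<0.034) ≈ 0.018. Adjusting to match 0.05 gives s ≈ 37.13.
So α = 0.1·37.13 ≈ 3.71, β = 0.9·37.13 ≈ 33.42.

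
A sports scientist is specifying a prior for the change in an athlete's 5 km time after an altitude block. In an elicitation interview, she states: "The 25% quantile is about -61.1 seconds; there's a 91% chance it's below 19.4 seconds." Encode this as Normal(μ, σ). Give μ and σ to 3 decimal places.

The p-quantile of Normal(μ,σ) is μ + z_p·σ, with z_{0.25} = -0.6745 and z_{0.91} = 1.341.
Eliminate σ: μ = (z₂·x₁ − z₁·x₂)/(z₂ − z₁) = (1.341·-61.1 − (-0.6745)·19.4)/2.015 = -34.157.
Then σ = (x₂ − x₁)/(z₂ − z₁) = (19.4 − -61.1)/2.015 = 39.946.

μ = -34.157, σ = 39.946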